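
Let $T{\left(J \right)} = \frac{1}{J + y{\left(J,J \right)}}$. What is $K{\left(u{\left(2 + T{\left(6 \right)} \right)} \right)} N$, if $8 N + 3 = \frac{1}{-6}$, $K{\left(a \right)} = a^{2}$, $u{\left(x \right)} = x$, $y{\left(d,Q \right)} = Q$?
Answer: $- \frac{11875}{6912} \approx -1.718$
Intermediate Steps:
$T{\left(J \right)} = \frac{1}{2 J}$ ($T{\left(J \right)} = \frac{1}{J + J} = \frac{1}{2 J}$)
$N = - \frac{19}{48}$ ($N = - \frac{3}{8} + \frac{1}{8 \left(-6\right)} = - \frac{3}{8} + \frac{1}{8} \left(- \frac{1}{6}\right) = - \frac{3}{8} - \frac{1}{48} = - \frac{19}{48} \approx -0.39583$)
$K{\left(u{\left(2 + T{\left(6 \right)} \right)} \right)} N = \left(2 + \frac{1}{2 \cdot 6}\right)^{2} \left(- \frac{19}{48}\right) = \left(2 + \frac{1}{2} \cdot \frac{1}{6}\right)^{2} \left(- \frac{19}{48}\right) = \left(2 + \frac{1}{12}\right)^{2} \left(- \frac{19}{48}\right) = \left(\frac{25}{12}\right)^{2} \left(- \frac{19}{48}\right) = \frac{625}{144} \left(- \frac{19}{48}\right) = - \frac{11875}{6912}$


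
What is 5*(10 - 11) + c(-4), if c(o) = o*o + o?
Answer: 7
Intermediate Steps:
c(o) = o + o² (c(o) = o² + o = o + o²)
5*(10 - 11) + c(-4) = 5*(10 - 11) - 4*(1 - 4) = 5*(-1) - 4*(-3) = -5 + 12 = 7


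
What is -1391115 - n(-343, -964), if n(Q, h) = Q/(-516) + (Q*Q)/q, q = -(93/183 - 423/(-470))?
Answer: -579572472457/443244 ≈ -1.3076e+6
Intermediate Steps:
q = -859/610 (q = -(93*(1/183) - 423*(-1/470)) = -(31/61 + 9/10) = -1*859/610 = -859/610 ≈ -1.4082)
n(Q, h) = -610*Q²/859 - Q/516 (n(Q, h) = Q/(-516) + (Q*Q)/(-859/610) = Q*(-1/516) + Q²*(-610/859) = -Q/516 - 610*Q²/859 = -610*Q²/859 - Q/516)
-1391115 - n(-343, -964) = -1391115 - (-343)*(-859 - 314760*(-343))/443244 = -1391115 - (-343)*(-859 + 107962680)/443244 = -1391115 - (-343)*107961821/443244 = -1391115 - 1*(-37030904603/443244) = -1391115 + 37030904603/443244 = -579572472457/443244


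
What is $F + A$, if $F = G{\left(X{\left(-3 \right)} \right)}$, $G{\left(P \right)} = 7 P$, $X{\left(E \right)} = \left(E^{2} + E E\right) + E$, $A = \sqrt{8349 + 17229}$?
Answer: $105 + 21 \sqrt{58} \approx 264.93$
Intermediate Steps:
$A = 21 \sqrt{58}$ ($A = \sqrt{25578} = 21 \sqrt{58} \approx 159.93$)
$X{\left(E \right)} = E + 2 E^{2}$ ($X{\left(E \right)} = \left(E^{2} + E^{2}\right) + E = 2 E^{2} + E = E + 2 E^{2}$)
$F = 105$ ($F = 7 \left(- 3 \left(1 + 2 \left(-3\right)\right)\right) = 7 \left(- 3 \left(1 - 6\right)\right) = 7 \left(\left(-3\right) \left(-5\right)\right) = 7 \cdot 15 = 105$)
$F + A = 105 + 21 \sqrt{58}$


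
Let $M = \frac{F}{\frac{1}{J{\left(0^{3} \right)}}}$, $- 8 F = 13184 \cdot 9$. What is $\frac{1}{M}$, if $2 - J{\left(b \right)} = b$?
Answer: $- \frac{1}{29664} \approx -3.3711 \cdot 10^{-5}$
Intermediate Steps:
$J{\left(b \right)} = 2 - b$
$F = -14832$ ($F = - \frac{13184 \cdot 9}{8} = \left(- \frac{1}{8}\right) 118656 = -14832$)
$M = -29664$ ($M = - \frac{14832}{\frac{1}{2 - 0^{3}}} = - \frac{14832}{\frac{1}{2 - 0}} = - \frac{14832}{\frac{1}{2 + 0}} = - \frac{14832}{\frac{1}{2}} = - 14832 \frac{1}{\frac{1}{2}} = \left(-14832\right) 2 = -29664$)
$\frac{1}{M} = \frac{1}{-29664} = - \frac{1}{29664}$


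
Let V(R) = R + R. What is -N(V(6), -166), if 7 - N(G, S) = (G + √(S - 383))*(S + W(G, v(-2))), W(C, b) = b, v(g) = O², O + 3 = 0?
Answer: -1891 - 471*I*√61 ≈ -1891.0 - 3678.6*I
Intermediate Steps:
V(R) = 2*R
O = -3 (O = -3 + 0 = -3)
v(g) = 9 (v(g) = (-3)² = 9)
N(G, S) = 7 - (9 + S)*(G + √(-383 + S)) (N(G, S) = 7 - (G + √(S - 383))*(S + 9) = 7 - (G + √(-383 + S))*(9 + S) = 7 - (9 + S)*(G + √(-383 + S)))
-N(V(6), -166) = -(7 - 18*6 - 9*√(-383 - 166) - 1*2*6*(-166) - 1*(-166)*√(-383 - 166)) = -(7 - 9*12 - 27*I*√61 - 1*12*(-166) - 1*(-166)*√(-549)) = -(7 - 108 - 27*I*√61 + 1992 - 1*(-166)*3*I*√61) = -(7 - 108 - 27*I*√61 + 1992 + 498*I*√61) = -(1891 + 471*I*√61) = -1891 - 471*I*√61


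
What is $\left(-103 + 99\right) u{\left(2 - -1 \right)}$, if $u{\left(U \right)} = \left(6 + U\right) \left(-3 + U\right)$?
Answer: $0$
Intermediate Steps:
$u{\left(U \right)} = \left(-3 + U\right) \left(6 + U\right)$
$\left(-103 + 99\right) u{\left(2 - -1 \right)} = \left(-103 + 99\right) \left(-18 + \left(2 - -1\right)^{2} + 3 \left(2 - -1\right)\right) = - 4 \left(-18 + \left(2 + 1\right)^{2} + 3 \left(2 + 1\right)\right) = - 4 \left(-18 + 3^{2} + 3 \cdot 3\right) = - 4 \left(-18 + 9 + 9\right) = \left(-4\right) 0 = 0$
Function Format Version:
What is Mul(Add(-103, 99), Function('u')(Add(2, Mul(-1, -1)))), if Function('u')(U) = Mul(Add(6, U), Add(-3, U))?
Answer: 0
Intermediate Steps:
Function('u')(U) = Mul(Add(-3, U), Add(6, U))
Mul(Add(-103, 99), Function('u')(Add(2, Mul(-1, -1)))) = Mul(Add(-103, 99), Add(-18, Pow(Add(2, Mul(-1, -1)), 2), Mul(3, Add(2, Mul(-1, -1))))) = Mul(-4, Add(-18, Pow(Add(2, 1), 2), Mul(3, Add(2, 1)))) = Mul(-4, Add(-18, Pow(3, 2), Mul(3, 3))) = Mul(-4, Add(-18, 9, 9)) = Mul(-4, 0) = 0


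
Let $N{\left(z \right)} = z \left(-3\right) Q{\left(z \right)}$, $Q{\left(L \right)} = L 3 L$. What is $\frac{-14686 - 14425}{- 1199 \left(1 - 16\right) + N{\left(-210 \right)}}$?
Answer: $- \frac{29111}{83366985} \approx -0.00034919$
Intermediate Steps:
$Q{\left(L \right)} = 3 L^{2}$ ($Q{\left(L \right)} = 3 L L = 3 L^{2}$)
$N{\left(z \right)} = - 9 z^{3}$ ($N{\left(z \right)} = z \left(-3\right) 3 z^{2} = - 3 z 3 z^{2} = - 9 z^{3}$)
$\frac{-14686 - 14425}{- 1199 \left(1 - 16\right) + N{\left(-210 \right)}} = \frac{-14686 - 14425}{- 1199 \left(1 - 16\right) - 9 \left(-210\right)^{3}} = - \frac{29111}{- 1199 \left(1 - 16\right) - -83349000} = - \frac{29111}{\left(-1199\right) \left(-15\right) + 83349000} = - \frac{29111}{17985 + 83349000} = - \frac{29111}{83366985}$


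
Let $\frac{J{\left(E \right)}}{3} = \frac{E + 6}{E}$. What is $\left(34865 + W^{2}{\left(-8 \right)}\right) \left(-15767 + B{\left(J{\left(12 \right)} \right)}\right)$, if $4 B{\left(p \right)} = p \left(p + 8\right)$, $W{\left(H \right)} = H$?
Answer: $- \frac{8803749663}{16} \approx -5.5023 \cdot 10^{8}$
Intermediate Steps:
$J{\left(E \right)} = \frac{3 \left(6 + E\right)}{E}$ ($J{\left(E \right)} = 3 \frac{E + 6}{E} = 3 \frac{6 + E}{E} = \frac{3 \left(6 + E\right)}{E}$)
$B{\left(p \right)} = \frac{p \left(8 + p\right)}{4}$ ($B{\left(p \right)} = \frac{p \left(p + 8\right)}{4} = \frac{p \left(8 + p\right)}{4}$)
$\left(34865 + W^{2}{\left(-8 \right)}\right) \left(-15767 + B{\left(J{\left(12 \right)} \right)}\right) = \left(34865 + \left(-8\right)^{2}\right) \left(-15767 + \frac{\left(3 + \frac{18}{12}\right) \left(8 + \left(3 + \frac{18}{12}\right)\right)}{4}\right) = \left(34865 + 64\right) \left(-15767 + \frac{\left(3 + 18 \cdot \frac{1}{12}\right) \left(8 + \left(3 + 18 \cdot \frac{1}{12}\right)\right)}{4}\right) = 34929 \left(-15767 + \frac{\left(3 + \frac{3}{2}\right) \left(8 + \left(3 + \frac{3}{2}\right)\right)}{4}\right) = 34929 \left(-15767 + \frac{1}{4} \cdot \frac{9}{2} \left(8 + \frac{9}{2}\right)\right) = 34929 \left(-15767 + \frac{1}{4} \cdot \frac{9}{2} \cdot \frac{25}{2}\right) = 34929 \left(-15767 + \frac{225}{16}\right) = 34929 \left(- \frac{252047}{16}\right) = - \frac{8803749663}{16}$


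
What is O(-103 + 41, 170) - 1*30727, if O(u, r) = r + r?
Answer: -30387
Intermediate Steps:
O(u, r) = 2*r
O(-103 + 41, 170) - 1*30727 = 2*170 - 1*30727 = 340 - 30727 = -30387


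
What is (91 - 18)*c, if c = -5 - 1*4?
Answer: -657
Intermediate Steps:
c = -9 (c = -5 - 4 = -9)
(91 - 18)*c = (91 - 18)*(-9) = 73*(-9) = -657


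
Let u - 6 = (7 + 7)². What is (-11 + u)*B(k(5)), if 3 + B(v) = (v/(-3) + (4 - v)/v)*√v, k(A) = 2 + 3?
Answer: -573 - 5348*√5/15 ≈ -1370.2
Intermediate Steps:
k(A) = 5
u = 202 (u = 6 + (7 + 7)² = 6 + 14² = 6 + 196 = 202)
B(v) = -3 + √v*(-v/3 + (4 - v)/v) (B(v) = -3 + (v/(-3) + (4 - v)/v)*√v = -3 + (v*(-⅓) + (4 - v)/v)*√v = -3 + (-v/3 + (4 - v)/v)*√v = -3 + √v*(-v/3 + (4 - v)/v))
(-11 + u)*B(k(5)) = (-11 + 202)*((4 - 1*5 - 3*√5 - ⅓*5²)/√5) = 191*((√5/5)*(4 - 5 - 3*√5 - ⅓*25)) = 191*((√5/5)*(4 - 5 - 3*√5 - 25/3)) = 191*((√5/5)*(-28/3 - 3*√5)) = 191*(√5*(-28/3 - 3*√5)/5) = 191*√5*(-28/3 - 3*√5)/5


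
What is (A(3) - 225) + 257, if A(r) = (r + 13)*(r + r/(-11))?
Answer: 832/11 ≈ 75.636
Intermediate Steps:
A(r) = 10*r*(13 + r)/11 (A(r) = (13 + r)*(r + r*(-1/11)) = (13 + r)*(r - r/11) = (13 + r)*(10*r/11) = 10*r*(13 + r)/11)
(A(3) - 225) + 257 = ((10/11)*3*(13 + 3) - 225) + 257 = ((10/11)*3*16 - 225) + 257 = (480/11 - 225) + 257 = -1995/11 + 257 = 832/11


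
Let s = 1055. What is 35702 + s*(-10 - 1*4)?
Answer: 20932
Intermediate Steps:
35702 + s*(-10 - 1*4) = 35702 + 1055*(-10 - 1*4) = 35702 + 1055*(-10 - 4) = 35702 + 1055*(-14) = 35702 - 14770 = 20932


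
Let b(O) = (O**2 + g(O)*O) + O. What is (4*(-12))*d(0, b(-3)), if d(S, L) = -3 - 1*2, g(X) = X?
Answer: 240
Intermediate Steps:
b(O) = O + 2*O**2 (b(O) = (O**2 + O*O) + O = (O**2 + O**2) + O = 2*O**2 + O = O + 2*O**2)
d(S, L) = -5 (d(S, L) = -3 - 2 = -5)
(4*(-12))*d(0, b(-3)) = (4*(-12))*(-5) = -48*(-5) = 240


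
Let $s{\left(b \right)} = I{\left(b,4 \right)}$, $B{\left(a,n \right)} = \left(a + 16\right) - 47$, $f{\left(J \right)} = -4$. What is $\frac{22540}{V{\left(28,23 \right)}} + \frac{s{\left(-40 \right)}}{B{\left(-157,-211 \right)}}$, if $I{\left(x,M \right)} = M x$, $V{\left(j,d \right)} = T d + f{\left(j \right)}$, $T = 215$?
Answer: $\frac{1257020}{232227} \approx 5.4129$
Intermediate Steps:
$V{\left(j,d \right)} = -4 + 215 d$ ($V{\left(j,d \right)} = 215 d - 4 = -4 + 215 d$)
$B{\left(a,n \right)} = -31 + a$ ($B{\left(a,n \right)} = \left(16 + a\right) - 47 = -31 + a$)
$s{\left(b \right)} = 4 b$
$\frac{22540}{V{\left(28,23 \right)}} + \frac{s{\left(-40 \right)}}{B{\left(-157,-211 \right)}} = \frac{22540}{-4 + 215 \cdot 23} + \frac{4 \left(-40\right)}{-31 - 157} = \frac{22540}{-4 + 4945} - \frac{160}{-188} = \frac{22540}{4941} - - \frac{40}{47} = 22540 \cdot \frac{1}{4941} + \frac{40}{47} = \frac{22540}{4941} + \frac{40}{47} = \frac{1257020}{232227}$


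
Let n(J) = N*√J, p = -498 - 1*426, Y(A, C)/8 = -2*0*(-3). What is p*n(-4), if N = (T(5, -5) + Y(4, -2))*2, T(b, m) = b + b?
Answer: -36960*I ≈ -36960.0*I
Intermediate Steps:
Y(A, C) = 0 (Y(A, C) = 8*(-2*0*(-3)) = 8*(0*(-3)) = 8*0 = 0)
T(b, m) = 2*b
p = -924 (p = -498 - 426 = -924)
N = 20 (N = (2*5 + 0)*2 = (10 + 0)*2 = 10*2 = 20)
n(J) = 20*√J
p*n(-4) = -18480*√(-4) = -18480*2*I = -36960*I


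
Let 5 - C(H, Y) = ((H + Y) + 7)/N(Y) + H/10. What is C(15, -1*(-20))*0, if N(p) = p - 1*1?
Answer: 0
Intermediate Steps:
N(p) = -1 + p (N(p) = p - 1 = -1 + p)
C(H, Y) = 5 - H/10 - (7 + H + Y)/(-1 + Y) (C(H, Y) = 5 - (((H + Y) + 7)/(-1 + Y) + H/10) = 5 - ((7 + H + Y)/(-1 + Y) + H*(1/10)) = 5 - ((7 + H + Y)/(-1 + Y) + H/10) = 5 - (H/10 + (7 + H + Y)/(-1 + Y)) = 5 + (-H/10 - (7 + H + Y)/(-1 + Y)) = 5 - H/10 - (7 + H + Y)/(-1 + Y))
C(15, -1*(-20))*0 = ((-120 - 9*15 + 40*(-1*(-20)) - 1*15*(-1*(-20)))/(10*(-1 - 1*(-20))))*0 = ((-120 - 135 + 40*20 - 1*15*20)/(10*(-1 + 20)))*0 = ((1/10)*(-120 - 135 + 800 - 300)/19)*0 = ((1/10)*(1/19)*245)*0 = (49/38)*0 = 0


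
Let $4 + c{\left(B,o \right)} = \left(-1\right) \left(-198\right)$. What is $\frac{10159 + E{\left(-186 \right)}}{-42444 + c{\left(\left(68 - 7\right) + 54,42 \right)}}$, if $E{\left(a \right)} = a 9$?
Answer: $- \frac{1697}{8450} \approx -0.20083$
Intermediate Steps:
$E{\left(a \right)} = 9 a$
$c{\left(B,o \right)} = 194$ ($c{\left(B,o \right)} = -4 - -198 = -4 + 198 = 194$)
$\frac{10159 + E{\left(-186 \right)}}{-42444 + c{\left(\left(68 - 7\right) + 54,42 \right)}} = \frac{10159 + 9 \left(-186\right)}{-42444 + 194} = \frac{10159 - 1674}{-42250} = 8485 \left(- \frac{1}{42250}\right) = - \frac{1697}{8450}$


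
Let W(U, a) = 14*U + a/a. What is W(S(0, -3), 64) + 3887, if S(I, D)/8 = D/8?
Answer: 3846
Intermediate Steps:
S(I, D) = D (S(I, D) = 8*(D/8) = D)
W(U, a) = 1 + 14*U (W(U, a) = 14*U + 1 = 1 + 14*U)
W(S(0, -3), 64) + 3887 = (1 + 14*(-3)) + 3887 = (1 - 42) + 3887 = -41 + 3887 = 3846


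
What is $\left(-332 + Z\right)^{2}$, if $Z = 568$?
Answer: $55696$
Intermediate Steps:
$\left(-332 + Z\right)^{2} = \left(-332 + 568\right)^{2} = 236^{2} = 55696$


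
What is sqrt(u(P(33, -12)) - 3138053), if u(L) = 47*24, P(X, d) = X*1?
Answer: 55*I*sqrt(1037) ≈ 1771.1*I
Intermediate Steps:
P(X, d) = X
u(L) = 1128
sqrt(u(P(33, -12)) - 3138053) = sqrt(1128 - 3138053) = sqrt(-3136925) = 55*I*sqrt(1037)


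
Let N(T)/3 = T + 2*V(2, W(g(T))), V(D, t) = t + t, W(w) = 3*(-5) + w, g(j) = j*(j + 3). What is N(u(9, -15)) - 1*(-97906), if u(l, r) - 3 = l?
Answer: 99922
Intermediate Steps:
g(j) = j*(3 + j)
W(w) = -15 + w
V(D, t) = 2*t
u(l, r) = 3 + l
N(T) = -180 + 3*T + 12*T*(3 + T) (N(T) = 3*(T + 2*(2*(-15 + T*(3 + T)))) = 3*(T + 2*(-30 + 2*T*(3 + T))) = 3*(T + (-60 + 4*T*(3 + T))) = 3*(-60 + T + 4*T*(3 + T)) = -180 + 3*T + 12*T*(3 + T))
N(u(9, -15)) - 1*(-97906) = (-180 + 12*(3 + 9)² + 39*(3 + 9)) - 1*(-97906) = (-180 + 12*12² + 39*12) + 97906 = (-180 + 12*144 + 468) + 97906 = (-180 + 1728 + 468) + 97906 = 2016 + 97906 = 99922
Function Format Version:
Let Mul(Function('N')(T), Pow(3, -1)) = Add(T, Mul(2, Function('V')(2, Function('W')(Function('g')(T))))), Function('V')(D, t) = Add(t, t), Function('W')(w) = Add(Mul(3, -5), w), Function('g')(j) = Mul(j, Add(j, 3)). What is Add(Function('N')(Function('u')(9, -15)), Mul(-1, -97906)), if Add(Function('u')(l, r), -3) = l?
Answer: 99922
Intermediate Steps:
Function('g')(j) = Mul(j, Add(3, j))
Function('W')(w) = Add(-15, w)
Function('V')(D, t) = Mul(2, t)
Function('u')(l, r) = Add(3, l)
Function('N')(T) = Add(-180, Mul(3, T), Mul(12, T, Add(3, T))) (Function('N')(T) = Mul(3, Add(T, Mul(2, Mul(2, Add(-15, Mul(T, Add(3, T))))))) = Mul(3, Add(T, Mul(2, Add(-30, Mul(2, T, Add(3, T)))))) = Mul(3, Add(T, Add(-60, Mul(4, T, Add(3, T))))) = Mul(3, Add(-60, T, Mul(4, T, Add(3, T)))) = Add(-180, Mul(3, T), Mul(12, T, Add(3, T))))
Add(Function('N')(Function('u')(9, -15)), Mul(-1, -97906)) = Add(Add(-180, Mul(12, Pow(Add(3, 9), 2)), Mul(39, Add(3, 9))), Mul(-1, -97906)) = Add(Add(-180, Mul(12, Pow(12, 2)), Mul(39, 12)), 97906) = Add(Add(-180, Mul(12, 144), 468), 97906) = Add(Add(-180, 1728, 468), 97906) = Add(2016, 97906) = 99922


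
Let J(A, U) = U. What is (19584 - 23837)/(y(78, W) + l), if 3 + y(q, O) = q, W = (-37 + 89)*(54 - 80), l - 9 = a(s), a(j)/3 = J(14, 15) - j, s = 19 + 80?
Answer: 4253/168 ≈ 25.315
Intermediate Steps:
s = 99
a(j) = 45 - 3*j (a(j) = 3*(15 - j) = 45 - 3*j)
l = -243 (l = 9 + (45 - 3*99) = 9 + (45 - 297) = 9 - 252 = -243)
W = -1352 (W = 52*(-26) = -1352)
y(q, O) = -3 + q
(19584 - 23837)/(y(78, W) + l) = (19584 - 23837)/((-3 + 78) - 243) = -4253/(75 - 243) = -4253/(-168) = -4253*(-1/168) = 4253/168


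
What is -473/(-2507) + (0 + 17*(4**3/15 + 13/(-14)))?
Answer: 29975249/526470 ≈ 56.936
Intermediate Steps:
-473/(-2507) + (0 + 17*(4**3/15 + 13/(-14))) = -473*(-1/2507) + (0 + 17*(64*(1/15) + 13*(-1/14))) = 473/2507 + (0 + 17*(64/15 - 13/14)) = 473/2507 + (0 + 17*(701/210)) = 473/2507 + (0 + 11917/210) = 473/2507 + 11917/210 = 29975249/526470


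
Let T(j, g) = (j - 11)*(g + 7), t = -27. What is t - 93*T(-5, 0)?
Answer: 10389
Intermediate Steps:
T(j, g) = (-11 + j)*(7 + g)
t - 93*T(-5, 0) = -27 - 93*(-77 - 11*0 + 7*(-5) + 0*(-5)) = -27 - 93*(-77 + 0 - 35 + 0) = -27 - 93*(-112) = -27 + 10416 = 10389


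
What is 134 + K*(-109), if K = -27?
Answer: 3077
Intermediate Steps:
134 + K*(-109) = 134 - 27*(-109) = 134 + 2943 = 3077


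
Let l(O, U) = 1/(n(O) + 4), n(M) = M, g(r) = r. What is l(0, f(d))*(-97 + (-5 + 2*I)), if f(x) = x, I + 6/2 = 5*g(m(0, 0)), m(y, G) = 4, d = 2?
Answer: -17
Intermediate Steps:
I = 17 (I = -3 + 5*4 = -3 + 20 = 17)
l(O, U) = 1/(4 + O) (l(O, U) = 1/(O + 4) = 1/(4 + O))
l(0, f(d))*(-97 + (-5 + 2*I)) = (-97 + (-5 + 2*17))/(4 + 0) = (-97 + (-5 + 34))/4 = (-97 + 29)/4 = (¼)*(-68) = -17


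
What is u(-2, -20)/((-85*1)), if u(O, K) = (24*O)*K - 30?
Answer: -186/17 ≈ -10.941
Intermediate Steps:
u(O, K) = -30 + 24*K*O (u(O, K) = 24*K*O - 30 = -30 + 24*K*O)
u(-2, -20)/((-85*1)) = (-30 + 24*(-20)*(-2))/((-85*1)) = (-30 + 960)/(-85) = 930*(-1/85) = -186/17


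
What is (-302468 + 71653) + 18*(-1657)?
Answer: -260641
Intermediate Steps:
(-302468 + 71653) + 18*(-1657) = -230815 - 29826 = -260641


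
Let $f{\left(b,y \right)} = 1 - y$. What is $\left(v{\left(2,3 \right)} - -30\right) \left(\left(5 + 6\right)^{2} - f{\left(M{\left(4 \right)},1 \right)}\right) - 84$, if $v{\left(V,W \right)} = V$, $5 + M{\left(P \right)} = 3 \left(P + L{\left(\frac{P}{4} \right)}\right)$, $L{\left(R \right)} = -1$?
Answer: $3788$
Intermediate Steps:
$M{\left(P \right)} = -8 + 3 P$ ($M{\left(P \right)} = -5 + 3 \left(P - 1\right) = -5 + 3 \left(-1 + P\right) = -5 + \left(-3 + 3 P\right) = -8 + 3 P$)
$\left(v{\left(2,3 \right)} - -30\right) \left(\left(5 + 6\right)^{2} - f{\left(M{\left(4 \right)},1 \right)}\right) - 84 = \left(2 - -30\right) \left(\left(5 + 6\right)^{2} - \left(1 - 1\right)\right) - 84 = \left(2 + 30\right) \left(11^{2} - \left(1 - 1\right)\right) - 84 = 32 \left(121 - 0\right) - 84 = 32 \left(121 + 0\right) - 84 = 32 \cdot 121 - 84 = 3872 - 84 = 3788$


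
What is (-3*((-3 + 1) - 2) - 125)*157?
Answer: -17741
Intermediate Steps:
(-3*((-3 + 1) - 2) - 125)*157 = (-3*(-2 - 2) - 125)*157 = (-3*(-4) - 125)*157 = (12 - 125)*157 = -113*157 = -17741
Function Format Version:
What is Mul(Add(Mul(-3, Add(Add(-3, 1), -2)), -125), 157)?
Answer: -17741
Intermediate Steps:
Mul(Add(Mul(-3, Add(Add(-3, 1), -2)), -125), 157) = Mul(Add(Mul(-3, Add(-2, -2)), -125), 157) = Mul(Add(Mul(-3, -4), -125), 157) = Mul(Add(12, -125), 157) = Mul(-113, 157) = -17741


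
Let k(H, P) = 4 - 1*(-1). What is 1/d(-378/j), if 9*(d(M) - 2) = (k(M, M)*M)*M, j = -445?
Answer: 39605/95086 ≈ 0.41652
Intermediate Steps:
k(H, P) = 5 (k(H, P) = 4 + 1 = 5)
d(M) = 2 + 5*M²/9 (d(M) = 2 + ((5*M)*M)/9 = 2 + (5*M²)/9 = 2 + 5*M²/9)
1/d(-378/j) = 1/(2 + 5*(-378/(-445))²/9) = 1/(2 + 5*(-378*(-1/445))²/9) = 1/(2 + 5*(378/445)²/9) = 1/(2 + (5/9)*(142884/198025)) = 1/(2 + 15876/39605) = 1/(95086/39605) = 39605/95086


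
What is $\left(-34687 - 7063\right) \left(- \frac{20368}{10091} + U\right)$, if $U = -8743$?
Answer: $\frac{3684269706750}{10091} \approx 3.651 \cdot 10^{8}$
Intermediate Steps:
$\left(-34687 - 7063\right) \left(- \frac{20368}{10091} + U\right) = \left(-34687 - 7063\right) \left(- \frac{20368}{10091} - 8743\right) = - 41750 \left(\left(-20368\right) \frac{1}{10091} - 8743\right) = - 41750 \left(- \frac{20368}{10091} - 8743\right) = \left(-41750\right) \left(- \frac{88245981}{10091}\right) = \frac{3684269706750}{10091}$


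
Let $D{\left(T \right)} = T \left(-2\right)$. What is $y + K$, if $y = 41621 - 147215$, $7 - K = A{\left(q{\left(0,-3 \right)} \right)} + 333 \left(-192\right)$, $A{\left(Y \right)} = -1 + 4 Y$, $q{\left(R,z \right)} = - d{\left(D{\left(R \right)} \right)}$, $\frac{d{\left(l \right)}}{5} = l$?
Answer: $-41650$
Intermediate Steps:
$D{\left(T \right)} = - 2 T$
$d{\left(l \right)} = 5 l$
$q{\left(R,z \right)} = 10 R$ ($q{\left(R,z \right)} = - 5 \left(- 2 R\right) = - \left(-10\right) R = 10 R$)
$K = 63944$ ($K = 7 - \left(\left(-1 + 4 \cdot 10 \cdot 0\right) + 333 \left(-192\right)\right) = 7 - \left(\left(-1 + 4 \cdot 0\right) - 63936\right) = 7 - \left(\left(-1 + 0\right) - 63936\right) = 7 - \left(-1 - 63936\right) = 7 - -63937 = 7 + 63937 = 63944$)
$y = -105594$ ($y = 41621 - 147215 = -105594$)
$y + K = -105594 + 63944 = -41650$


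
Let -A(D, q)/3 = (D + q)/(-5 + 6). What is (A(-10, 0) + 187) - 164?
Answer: 53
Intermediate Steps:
A(D, q) = -3*D - 3*q (A(D, q) = -3*(D + q)/(-5 + 6) = -3*(D + q)/1 = -3*(D + q) = -3*D - 3*q)
(A(-10, 0) + 187) - 164 = ((-3*(-10) - 3*0) + 187) - 164 = ((30 + 0) + 187) - 164 = (30 + 187) - 164 = 217 - 164 = 53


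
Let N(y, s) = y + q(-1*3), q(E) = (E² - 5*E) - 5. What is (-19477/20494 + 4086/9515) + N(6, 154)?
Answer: 4773425079/195000410 ≈ 24.479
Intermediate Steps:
q(E) = -5 + E² - 5*E
N(y, s) = 19 + y (N(y, s) = y + (-5 + (-1*3)² - (-5)*3) = y + (-5 + (-3)² - 5*(-3)) = y + (-5 + 9 + 15) = y + 19 = 19 + y)
(-19477/20494 + 4086/9515) + N(6, 154) = (-19477/20494 + 4086/9515) + (19 + 6) = (-19477*1/20494 + 4086*(1/9515)) + 25 = (-19477/20494 + 4086/9515) + 25 = -101585171/195000410 + 25 = 4773425079/195000410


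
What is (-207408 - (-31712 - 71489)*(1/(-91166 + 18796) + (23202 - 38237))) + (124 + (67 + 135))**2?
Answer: -112298567548991/72370 ≈ -1.5517e+9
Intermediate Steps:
(-207408 - (-31712 - 71489)*(1/(-91166 + 18796) + (23202 - 38237))) + (124 + (67 + 135))**2 = (-207408 - (-103201)*(1/(-72370) - 15035)) + (124 + 202)**2 = (-207408 - (-103201)*(-1/72370 - 15035)) + 326**2 = (-207408 - (-103201)*(-1088082951)/72370) + 106276 = (-207408 - 1*112291248626151/72370) + 106276 = (-207408 - 112291248626151/72370) + 106276 = -112306258743111/72370 + 106276 = -112298567548991/72370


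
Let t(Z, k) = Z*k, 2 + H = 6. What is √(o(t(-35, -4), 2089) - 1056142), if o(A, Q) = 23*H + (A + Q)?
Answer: I*√1053821 ≈ 1026.6*I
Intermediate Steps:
H = 4 (H = -2 + 6 = 4)
o(A, Q) = 92 + A + Q (o(A, Q) = 23*4 + (A + Q) = 92 + (A + Q) = 92 + A + Q)
√(o(t(-35, -4), 2089) - 1056142) = √((92 - 35*(-4) + 2089) - 1056142) = √((92 + 140 + 2089) - 1056142) = √(2321 - 1056142) = √(-1053821) = I*√1053821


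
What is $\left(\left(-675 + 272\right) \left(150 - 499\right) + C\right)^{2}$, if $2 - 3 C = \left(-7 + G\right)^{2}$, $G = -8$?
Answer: $\frac{177846071524}{9} \approx 1.9761 \cdot 10^{10}$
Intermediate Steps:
$C = - \frac{223}{3}$ ($C = \frac{2}{3} - \frac{\left(-7 - 8\right)^{2}}{3} = \frac{2}{3} - \frac{\left(-15\right)^{2}}{3} = \frac{2}{3} - 75 = - \frac{223}{3} \approx -74.333$)
$\left(\left(-675 + 272\right) \left(150 - 499\right) + C\right)^{2} = \left(\left(-675 + 272\right) \left(150 - 499\right) - \frac{223}{3}\right)^{2} = \left(\left(-403\right) \left(-349\right) - \frac{223}{3}\right)^{2} = \left(140647 - \frac{223}{3}\right)^{2} = \left(\frac{421718}{3}\right)^{2} = \frac{177846071524}{9}$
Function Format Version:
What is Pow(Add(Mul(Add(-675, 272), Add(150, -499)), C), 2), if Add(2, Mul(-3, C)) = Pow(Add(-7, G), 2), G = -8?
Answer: Rational(177846071524, 9) ≈ 1.9761e+10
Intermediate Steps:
C = Rational(-223, 3) (C = Add(Rational(2, 3), Mul(Rational(-1, 3), Pow(Add(-7, -8), 2))) = Add(Rational(2, 3), Mul(Rational(-1, 3), Pow(-15, 2))) = Add(Rational(2, 3), Mul(Rational(-1, 3), 225)) = Add(Rational(2, 3), -75) = Rational(-223, 3) ≈ -74.333)
Pow(Add(Mul(Add(-675, 272), Add(150, -499)), C), 2) = Pow(Add(Mul(Add(-675, 272), Add(150, -499)), Rational(-223, 3)), 2) = Pow(Add(Mul(-403, -349), Rational(-223, 3)), 2) = Pow(Add(140647, Rational(-223, 3)), 2) = Pow(Rational(421718, 3), 2) = Rational(177846071524, 9)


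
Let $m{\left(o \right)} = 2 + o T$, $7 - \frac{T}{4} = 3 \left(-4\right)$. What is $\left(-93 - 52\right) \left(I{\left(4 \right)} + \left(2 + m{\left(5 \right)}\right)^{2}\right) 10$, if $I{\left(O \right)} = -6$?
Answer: $-213802500$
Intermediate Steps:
$T = 76$ ($T = 28 - 4 \cdot 3 \left(-4\right) = 28 - -48 = 28 + 48 = 76$)
$m{\left(o \right)} = 2 + 76 o$ ($m{\left(o \right)} = 2 + o 76 = 2 + 76 o$)
$\left(-93 - 52\right) \left(I{\left(4 \right)} + \left(2 + m{\left(5 \right)}\right)^{2}\right) 10 = \left(-93 - 52\right) \left(-6 + \left(2 + \left(2 + 76 \cdot 5\right)\right)^{2}\right) 10 = - 145 \left(-6 + \left(2 + \left(2 + 380\right)\right)^{2}\right) 10 = - 145 \left(-6 + \left(2 + 382\right)^{2}\right) 10 = - 145 \left(-6 + 384^{2}\right) 10 = - 145 \left(-6 + 147456\right) 10 = \left(-145\right) 147450 \cdot 10 = \left(-21380250\right) 10 = -213802500$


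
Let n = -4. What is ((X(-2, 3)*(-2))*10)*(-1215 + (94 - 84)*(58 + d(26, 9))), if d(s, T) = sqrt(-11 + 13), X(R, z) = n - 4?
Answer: -101600 + 1600*sqrt(2) ≈ -99337.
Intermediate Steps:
X(R, z) = -8 (X(R, z) = -4 - 4 = -8)
d(s, T) = sqrt(2)
((X(-2, 3)*(-2))*10)*(-1215 + (94 - 84)*(58 + d(26, 9))) = (-8*(-2)*10)*(-1215 + (94 - 84)*(58 + sqrt(2))) = (16*10)*(-1215 + 10*(58 + sqrt(2))) = 160*(-1215 + (580 + 10*sqrt(2))) = 160*(-635 + 10*sqrt(2)) = -101600 + 1600*sqrt(2)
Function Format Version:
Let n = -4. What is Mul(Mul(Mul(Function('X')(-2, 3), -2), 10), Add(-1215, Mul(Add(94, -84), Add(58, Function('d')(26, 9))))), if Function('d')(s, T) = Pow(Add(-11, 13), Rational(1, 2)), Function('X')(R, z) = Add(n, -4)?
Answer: Add(-101600, Mul(1600, Pow(2, Rational(1, 2)))) ≈ -99337.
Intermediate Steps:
Function('X')(R, z) = -8 (Function('X')(R, z) = Add(-4, -4) = -8)
Function('d')(s, T) = Pow(2, Rational(1, 2))
Mul(Mul(Mul(Function('X')(-2, 3), -2), 10), Add(-1215, Mul(Add(94, -84), Add(58, Function('d')(26, 9))))) = Mul(Mul(Mul(-8, -2), 10), Add(-1215, Mul(Add(94, -84), Add(58, Pow(2, Rational(1, 2)))))) = Mul(Mul(16, 10), Add(-1215, Mul(10, Add(58, Pow(2, Rational(1, 2)))))) = Mul(160, Add(-1215, Add(580, Mul(10, Pow(2, Rational(1, 2)))))) = Mul(160, Add(-635, Mul(10, Pow(2, Rational(1, 2))))) = Add(-101600, Mul(1600, Pow(2, Rational(1, 2))))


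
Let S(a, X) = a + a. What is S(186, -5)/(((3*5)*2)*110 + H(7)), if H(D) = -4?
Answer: 93/824 ≈ 0.11286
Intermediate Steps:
S(a, X) = 2*a
S(186, -5)/(((3*5)*2)*110 + H(7)) = (2*186)/(((3*5)*2)*110 - 4) = 372/((15*2)*110 - 4) = 372/(30*110 - 4) = 372/(3300 - 4) = 372/3296 = 372*(1/3296) = 93/824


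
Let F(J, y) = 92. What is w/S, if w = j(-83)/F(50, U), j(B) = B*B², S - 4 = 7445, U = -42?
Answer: -571787/685308 ≈ -0.83435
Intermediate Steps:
S = 7449 (S = 4 + 7445 = 7449)
j(B) = B³
w = -571787/92 (w = (-83)³/92 = -571787*1/92 = -571787/92 ≈ -6215.1)
w/S = -571787/92/7449 = -571787/92*1/7449 = -571787/685308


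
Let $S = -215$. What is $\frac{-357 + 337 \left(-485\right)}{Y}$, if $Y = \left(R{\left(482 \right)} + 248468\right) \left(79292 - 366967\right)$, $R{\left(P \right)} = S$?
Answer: $\frac{163802}{71416181775} \approx 2.2936 \cdot 10^{-6}$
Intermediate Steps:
$R{\left(P \right)} = -215$
$Y = -71416181775$ ($Y = \left(-215 + 248468\right) \left(79292 - 366967\right) = 248253 \left(-287675\right) = -71416181775$)
$\frac{-357 + 337 \left(-485\right)}{Y} = \frac{-357 + 337 \left(-485\right)}{-71416181775} = \left(-357 - 163445\right) \left(- \frac{1}{71416181775}\right) = \left(-163802\right) \left(- \frac{1}{71416181775}\right) = \frac{163802}{71416181775}$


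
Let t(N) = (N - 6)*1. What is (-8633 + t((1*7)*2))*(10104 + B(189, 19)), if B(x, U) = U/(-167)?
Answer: -14553385125/167 ≈ -8.7146e+7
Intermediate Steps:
t(N) = -6 + N (t(N) = (-6 + N)*1 = -6 + N)
B(x, U) = -U/167 (B(x, U) = U*(-1/167) = -U/167)
(-8633 + t((1*7)*2))*(10104 + B(189, 19)) = (-8633 + (-6 + (1*7)*2))*(10104 - 1/167*19) = (-8633 + (-6 + 7*2))*(10104 - 19/167) = (-8633 + (-6 + 14))*(1687349/167) = (-8633 + 8)*(1687349/167) = -8625*1687349/167 = -14553385125/167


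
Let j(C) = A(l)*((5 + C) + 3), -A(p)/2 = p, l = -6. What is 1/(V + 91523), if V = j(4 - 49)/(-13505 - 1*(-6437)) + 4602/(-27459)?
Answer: 5391117/493410636326 ≈ 1.0926e-5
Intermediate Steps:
A(p) = -2*p
j(C) = 96 + 12*C (j(C) = (-2*(-6))*((5 + C) + 3) = 12*(8 + C) = 96 + 12*C)
V = -564865/5391117 (V = (96 + 12*(4 - 49))/(-13505 - 1*(-6437)) + 4602/(-27459) = (96 + 12*(-45))/(-13505 + 6437) + 4602*(-1/27459) = (96 - 540)/(-7068) - 1534/9153 = -444*(-1/7068) - 1534/9153 = 37/589 - 1534/9153 = -564865/5391117 ≈ -0.10478)
1/(V + 91523) = 1/(-564865/5391117 + 91523) = 1/(493410636326/5391117) = 5391117/493410636326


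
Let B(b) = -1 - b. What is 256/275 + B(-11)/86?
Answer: 12383/11825 ≈ 1.0472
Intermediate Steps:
256/275 + B(-11)/86 = 256/275 + (-1 - 1*(-11))/86 = 256*(1/275) + (-1 + 11)*(1/86) = 256/275 + 10*(1/86) = 256/275 + 5/43 = 12383/11825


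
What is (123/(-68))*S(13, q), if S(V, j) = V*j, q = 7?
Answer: -11193/68 ≈ -164.60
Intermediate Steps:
(123/(-68))*S(13, q) = (123/(-68))*(13*7) = (123*(-1/68))*91 = -123/68*91 = -11193/68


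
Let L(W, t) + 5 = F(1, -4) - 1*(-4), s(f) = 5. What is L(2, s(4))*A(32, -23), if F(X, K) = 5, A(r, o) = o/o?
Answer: 4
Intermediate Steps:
A(r, o) = 1
L(W, t) = 4 (L(W, t) = -5 + (5 - 1*(-4)) = -5 + (5 + 4) = -5 + 9 = 4)
L(2, s(4))*A(32, -23) = 4*1 = 4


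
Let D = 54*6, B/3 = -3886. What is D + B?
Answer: -11334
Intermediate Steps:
B = -11658 (B = 3*(-3886) = -11658)
D = 324
D + B = 324 - 11658 = -11334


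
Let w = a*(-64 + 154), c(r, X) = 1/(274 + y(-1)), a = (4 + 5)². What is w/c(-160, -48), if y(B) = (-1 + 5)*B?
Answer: 1968300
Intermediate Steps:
y(B) = 4*B
a = 81 (a = 9² = 81)
c(r, X) = 1/270 (c(r, X) = 1/(274 + 4*(-1)) = 1/(274 - 4) = 1/270)
w = 7290 (w = 81*(-64 + 154) = 81*90 = 7290)
w/c(-160, -48) = 7290/(1/270) = 7290*270 = 1968300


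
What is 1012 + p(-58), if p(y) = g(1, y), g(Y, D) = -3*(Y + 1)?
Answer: 1006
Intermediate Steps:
g(Y, D) = -3 - 3*Y (g(Y, D) = -3*(1 + Y) = -3 - 3*Y)
p(y) = -6 (p(y) = -3 - 3*1 = -3 - 3 = -6)
1012 + p(-58) = 1012 - 6 = 1006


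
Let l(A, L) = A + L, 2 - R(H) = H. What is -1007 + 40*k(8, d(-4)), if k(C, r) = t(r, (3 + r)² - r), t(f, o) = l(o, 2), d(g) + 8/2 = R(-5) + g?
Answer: -727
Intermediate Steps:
R(H) = 2 - H
d(g) = 3 + g (d(g) = -4 + ((2 - 1*(-5)) + g) = -4 + ((2 + 5) + g) = -4 + (7 + g) = 3 + g)
t(f, o) = 2 + o (t(f, o) = o + 2 = 2 + o)
k(C, r) = 2 + (3 + r)² - r (k(C, r) = 2 + ((3 + r)² - r) = 2 + (3 + r)² - r)
-1007 + 40*k(8, d(-4)) = -1007 + 40*(2 + (3 + (3 - 4))² - (3 - 4)) = -1007 + 40*(2 + (3 - 1)² - 1*(-1)) = -1007 + 40*(2 + 2² + 1) = -1007 + 40*(2 + 4 + 1) = -1007 + 40*7 = -1007 + 280 = -727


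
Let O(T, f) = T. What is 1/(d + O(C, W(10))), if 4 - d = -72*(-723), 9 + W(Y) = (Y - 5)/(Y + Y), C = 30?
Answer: -1/52022 ≈ -1.9223e-5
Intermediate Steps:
W(Y) = -9 + (-5 + Y)/(2*Y) (W(Y) = -9 + (Y - 5)/(Y + Y) = -9 + (-5 + Y)/((2*Y)) = -9 + (-5 + Y)*(1/(2*Y)) = -9 + (-5 + Y)/(2*Y))
d = -52052 (d = 4 - (-72)*(-723) = 4 - 1*52056 = 4 - 52056 = -52052)
1/(d + O(C, W(10))) = 1/(-52052 + 30) = 1/(-52022) = -1/52022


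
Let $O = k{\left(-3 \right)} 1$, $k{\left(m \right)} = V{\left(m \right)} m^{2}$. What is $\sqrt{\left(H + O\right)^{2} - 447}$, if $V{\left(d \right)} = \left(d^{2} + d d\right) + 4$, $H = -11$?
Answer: $\sqrt{34522} \approx 185.8$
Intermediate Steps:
$V{\left(d \right)} = 4 + 2 d^{2}$ ($V{\left(d \right)} = \left(d^{2} + d^{2}\right) + 4 = 2 d^{2} + 4 = 4 + 2 d^{2}$)
$k{\left(m \right)} = m^{2} \left(4 + 2 m^{2}\right)$ ($k{\left(m \right)} = \left(4 + 2 m^{2}\right) m^{2} = m^{2} \left(4 + 2 m^{2}\right)$)
$O = 198$ ($O = 2 \left(-3\right)^{2} \left(2 + \left(-3\right)^{2}\right) 1 = 2 \cdot 9 \left(2 + 9\right) 1 = 2 \cdot 9 \cdot 11 \cdot 1 = 198 \cdot 1 = 198$)
$\sqrt{\left(H + O\right)^{2} - 447} = \sqrt{\left(-11 + 198\right)^{2} - 447} = \sqrt{187^{2} - 447} = \sqrt{34969 - 447} = \sqrt{34522}$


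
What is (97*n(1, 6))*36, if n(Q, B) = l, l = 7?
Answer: 24444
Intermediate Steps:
n(Q, B) = 7
(97*n(1, 6))*36 = (97*7)*36 = 679*36 = 24444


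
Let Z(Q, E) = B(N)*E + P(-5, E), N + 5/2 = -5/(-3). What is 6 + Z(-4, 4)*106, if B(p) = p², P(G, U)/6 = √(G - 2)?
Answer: 2704/9 + 636*I*√7 ≈ 300.44 + 1682.7*I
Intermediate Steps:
P(G, U) = 6*√(-2 + G) (P(G, U) = 6*√(G - 2) = 6*√(-2 + G))
N = -⅚ (N = -5/2 - 5/(-3) = -5/2 - 5*(-⅓) = -5/2 + 5/3 = -⅚ ≈ -0.83333)
Z(Q, E) = 25*E/36 + 6*I*√7 (Z(Q, E) = (-⅚)²*E + 6*√(-2 - 5) = 25*E/36 + 6*√(-7) = 25*E/36 + 6*(I*√7) = 25*E/36 + 6*I*√7)
6 + Z(-4, 4)*106 = 6 + ((25/36)*4 + 6*I*√7)*106 = 6 + (25/9 + 6*I*√7)*106 = 6 + (2650/9 + 636*I*√7) = 2704/9 + 636*I*√7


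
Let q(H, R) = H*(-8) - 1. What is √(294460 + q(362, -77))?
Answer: √291563 ≈ 539.97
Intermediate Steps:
q(H, R) = -1 - 8*H (q(H, R) = -8*H - 1 = -1 - 8*H)
√(294460 + q(362, -77)) = √(294460 + (-1 - 8*362)) = √(294460 + (-1 - 2896)) = √(294460 - 2897) = √291563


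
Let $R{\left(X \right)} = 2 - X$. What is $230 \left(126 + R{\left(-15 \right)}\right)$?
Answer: $32890$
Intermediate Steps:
$230 \left(126 + R{\left(-15 \right)}\right) = 230 \left(126 + \left(2 - -15\right)\right) = 230 \left(126 + \left(2 + 15\right)\right) = 230 \left(126 + 17\right) = 230 \cdot 143 = 32890$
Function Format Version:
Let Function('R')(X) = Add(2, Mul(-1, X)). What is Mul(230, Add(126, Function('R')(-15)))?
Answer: 32890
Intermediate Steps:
Mul(230, Add(126, Function('R')(-15))) = Mul(230, Add(126, Add(2, Mul(-1, -15)))) = Mul(230, Add(126, Add(2, 15))) = Mul(230, Add(126, 17)) = Mul(230, 143) = 32890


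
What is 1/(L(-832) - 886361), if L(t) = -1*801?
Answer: -1/887162 ≈ -1.1272e-6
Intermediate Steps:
L(t) = -801
1/(L(-832) - 886361) = 1/(-801 - 886361) = 1/(-887162) = -1/887162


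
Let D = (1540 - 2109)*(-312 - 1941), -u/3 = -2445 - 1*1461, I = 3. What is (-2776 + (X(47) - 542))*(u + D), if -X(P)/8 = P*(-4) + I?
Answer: -2377774650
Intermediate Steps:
X(P) = -24 + 32*P (X(P) = -8*(P*(-4) + 3) = -8*(-4*P + 3) = -8*(3 - 4*P) = -24 + 32*P)
u = 11718 (u = -3*(-2445 - 1*1461) = -3*(-2445 - 1461) = -3*(-3906) = 11718)
D = 1281957 (D = -569*(-2253) = 1281957)
(-2776 + (X(47) - 542))*(u + D) = (-2776 + ((-24 + 32*47) - 542))*(11718 + 1281957) = (-2776 + ((-24 + 1504) - 542))*1293675 = (-2776 + (1480 - 542))*1293675 = (-2776 + 938)*1293675 = -1838*1293675 = -2377774650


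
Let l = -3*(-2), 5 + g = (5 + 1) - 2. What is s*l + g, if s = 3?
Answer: 17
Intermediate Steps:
g = -1 (g = -5 + ((5 + 1) - 2) = -5 + (6 - 2) = -5 + 4 = -1)
l = 6
s*l + g = 3*6 - 1 = 18 - 1 = 17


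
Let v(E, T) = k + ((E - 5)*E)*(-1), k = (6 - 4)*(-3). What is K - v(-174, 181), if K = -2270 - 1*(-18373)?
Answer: 47255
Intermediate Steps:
k = -6 (k = 2*(-3) = -6)
K = 16103 (K = -2270 + 18373 = 16103)
v(E, T) = -6 - E*(-5 + E) (v(E, T) = -6 + ((E - 5)*E)*(-1) = -6 + ((-5 + E)*E)*(-1) = -6 + (E*(-5 + E))*(-1) = -6 - E*(-5 + E))
K - v(-174, 181) = 16103 - (-6 - 1*(-174)² + 5*(-174)) = 16103 - (-6 - 1*30276 - 870) = 16103 - (-6 - 30276 - 870) = 16103 - 1*(-31152) = 16103 + 31152 = 47255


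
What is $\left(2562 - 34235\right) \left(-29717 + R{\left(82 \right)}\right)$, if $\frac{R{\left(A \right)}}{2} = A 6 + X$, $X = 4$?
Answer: $909806925$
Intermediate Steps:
$R{\left(A \right)} = 8 + 12 A$ ($R{\left(A \right)} = 2 \left(A 6 + 4\right) = 2 \left(6 A + 4\right) = 2 \left(4 + 6 A\right) = 8 + 12 A$)
$\left(2562 - 34235\right) \left(-29717 + R{\left(82 \right)}\right) = \left(2562 - 34235\right) \left(-29717 + \left(8 + 12 \cdot 82\right)\right) = - 31673 \left(-29717 + \left(8 + 984\right)\right) = - 31673 \left(-29717 + 992\right) = \left(-31673\right) \left(-28725\right) = 909806925$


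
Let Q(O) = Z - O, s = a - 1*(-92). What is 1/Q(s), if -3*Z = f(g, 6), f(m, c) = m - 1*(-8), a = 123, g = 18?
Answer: -3/671 ≈ -0.0044709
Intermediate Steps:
f(m, c) = 8 + m (f(m, c) = m + 8 = 8 + m)
Z = -26/3 (Z = -(8 + 18)/3 = -⅓*26 = -26/3 ≈ -8.6667)
s = 215 (s = 123 - 1*(-92) = 123 + 92 = 215)
Q(O) = -26/3 - O
1/Q(s) = 1/(-26/3 - 1*215) = 1/(-26/3 - 215) = 1/(-671/3) = -3/671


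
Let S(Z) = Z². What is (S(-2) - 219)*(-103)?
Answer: 22145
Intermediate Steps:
(S(-2) - 219)*(-103) = ((-2)² - 219)*(-103) = (4 - 219)*(-103) = -215*(-103) = 22145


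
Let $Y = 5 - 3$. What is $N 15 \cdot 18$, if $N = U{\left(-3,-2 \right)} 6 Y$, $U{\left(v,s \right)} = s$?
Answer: $-6480$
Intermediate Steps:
$Y = 2$ ($Y = 5 - 3 = 2$)
$N = -24$ ($N = \left(-2\right) 6 \cdot 2 = \left(-12\right) 2 = -24$)
$N 15 \cdot 18 = \left(-24\right) 15 \cdot 18 = \left(-360\right) 18 = -6480$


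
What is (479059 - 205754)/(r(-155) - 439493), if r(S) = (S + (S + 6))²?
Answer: -273305/347077 ≈ -0.78745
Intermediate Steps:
r(S) = (6 + 2*S)² (r(S) = (S + (6 + S))² = (6 + 2*S)²)
(479059 - 205754)/(r(-155) - 439493) = (479059 - 205754)/(4*(3 - 155)² - 439493) = 273305/(4*(-152)² - 439493) = 273305/(4*23104 - 439493) = 273305/(92416 - 439493) = 273305/(-347077) = 273305*(-1/347077) = -273305/347077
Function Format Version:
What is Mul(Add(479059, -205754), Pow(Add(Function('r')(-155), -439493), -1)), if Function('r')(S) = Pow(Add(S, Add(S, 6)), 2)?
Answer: Rational(-273305, 347077) ≈ -0.78745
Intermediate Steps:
Function('r')(S) = Pow(Add(6, Mul(2, S)), 2) (Function('r')(S) = Pow(Add(S, Add(6, S)), 2) = Pow(Add(6, Mul(2, S)), 2))
Mul(Add(479059, -205754), Pow(Add(Function('r')(-155), -439493), -1)) = Mul(Add(479059, -205754), Pow(Add(Mul(4, Pow(Add(3, -155), 2)), -439493), -1)) = Mul(273305, Pow(Add(Mul(4, Pow(-152, 2)), -439493), -1)) = Mul(273305, Pow(Add(Mul(4, 23104), -439493), -1)) = Mul(273305, Pow(Add(92416, -439493), -1)) = Mul(273305, Pow(-347077, -1)) = Mul(273305, Rational(-1, 347077)) = Rational(-273305, 347077)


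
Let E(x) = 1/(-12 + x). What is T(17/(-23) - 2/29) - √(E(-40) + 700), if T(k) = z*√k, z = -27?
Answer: -√473187/26 - 189*I*√7337/667 ≈ -26.457 - 24.271*I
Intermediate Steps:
T(k) = -27*√k
T(17/(-23) - 2/29) - √(E(-40) + 700) = -27*√(17/(-23) - 2/29) - √(1/(-12 - 40) + 700) = -27*√(17*(-1/23) - 2*1/29) - √(1/(-52) + 700) = -27*√(-17/23 - 2/29) - √(-1/52 + 700) = -189*I*√7337/667 - √(36399/52) = -189*I*√7337/667 - √473187/26 = -√473187/26 - 189*I*√7337/667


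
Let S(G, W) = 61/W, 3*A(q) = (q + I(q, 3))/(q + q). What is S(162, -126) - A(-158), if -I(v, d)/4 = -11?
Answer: -3008/4977 ≈ -0.60438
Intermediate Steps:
I(v, d) = 44 (I(v, d) = -4*(-11) = 44)
A(q) = (44 + q)/(6*q) (A(q) = ((q + 44)/(q + q))/3 = ((44 + q)/((2*q)))/3 = ((44 + q)*(1/(2*q)))/3 = ((44 + q)/(2*q))/3 = (44 + q)/(6*q))
S(162, -126) - A(-158) = 61/(-126) - (44 - 158)/(6*(-158)) = 61*(-1/126) - (-1)*(-114)/(6*158) = -61/126 - 1*19/158 = -61/126 - 19/158 = -3008/4977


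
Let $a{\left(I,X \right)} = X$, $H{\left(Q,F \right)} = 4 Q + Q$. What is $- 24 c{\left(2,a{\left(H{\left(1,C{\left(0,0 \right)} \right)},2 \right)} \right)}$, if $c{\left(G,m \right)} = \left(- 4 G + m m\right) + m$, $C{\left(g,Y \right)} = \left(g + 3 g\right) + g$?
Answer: $48$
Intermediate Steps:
$C{\left(g,Y \right)} = 5 g$ ($C{\left(g,Y \right)} = 4 g + g = 5 g$)
$H{\left(Q,F \right)} = 5 Q$
$c{\left(G,m \right)} = m + m^{2} - 4 G$ ($c{\left(G,m \right)} = \left(- 4 G + m^{2}\right) + m = \left(m^{2} - 4 G\right) + m = m + m^{2} - 4 G$)
$- 24 c{\left(2,a{\left(H{\left(1,C{\left(0,0 \right)} \right)},2 \right)} \right)} = - 24 \left(2 + 2^{2} - 8\right) = - 24 \left(2 + 4 - 8\right) = \left(-24\right) \left(-2\right) = 48$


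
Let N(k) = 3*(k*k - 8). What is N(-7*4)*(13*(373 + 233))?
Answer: 18339984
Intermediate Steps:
N(k) = -24 + 3*k² (N(k) = 3*(k² - 8) = 3*(-8 + k²) = -24 + 3*k²)
N(-7*4)*(13*(373 + 233)) = (-24 + 3*(-7*4)²)*(13*(373 + 233)) = (-24 + 3*(-28)²)*(13*606) = (-24 + 3*784)*7878 = (-24 + 2352)*7878 = 2328*7878 = 18339984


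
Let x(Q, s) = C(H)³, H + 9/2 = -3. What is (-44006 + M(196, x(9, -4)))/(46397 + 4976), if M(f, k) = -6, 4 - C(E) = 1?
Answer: -44012/51373 ≈ -0.85671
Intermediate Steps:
H = -15/2 (H = -9/2 - 3 = -15/2 ≈ -7.5000)
C(E) = 3 (C(E) = 4 - 1*1 = 4 - 1 = 3)
x(Q, s) = 27 (x(Q, s) = 3³ = 27)
(-44006 + M(196, x(9, -4)))/(46397 + 4976) = (-44006 - 6)/(46397 + 4976) = -44012/51373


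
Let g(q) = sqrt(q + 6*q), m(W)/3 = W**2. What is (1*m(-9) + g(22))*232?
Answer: 56376 + 232*sqrt(154) ≈ 59255.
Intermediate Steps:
m(W) = 3*W**2
g(q) = sqrt(7)*sqrt(q) (g(q) = sqrt(7*q) = sqrt(7)*sqrt(q))
(1*m(-9) + g(22))*232 = (1*(3*(-9)**2) + sqrt(7)*sqrt(22))*232 = (1*(3*81) + sqrt(154))*232 = (1*243 + sqrt(154))*232 = (243 + sqrt(154))*232 = 56376 + 232*sqrt(154)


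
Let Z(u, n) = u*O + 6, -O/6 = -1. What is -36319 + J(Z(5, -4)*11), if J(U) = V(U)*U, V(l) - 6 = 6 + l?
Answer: 125249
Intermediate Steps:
O = 6 (O = -6*(-1) = 6)
V(l) = 12 + l (V(l) = 6 + (6 + l) = 12 + l)
Z(u, n) = 6 + 6*u (Z(u, n) = u*6 + 6 = 6*u + 6 = 6 + 6*u)
J(U) = U*(12 + U) (J(U) = (12 + U)*U = U*(12 + U))
-36319 + J(Z(5, -4)*11) = -36319 + ((6 + 6*5)*11)*(12 + (6 + 6*5)*11) = -36319 + ((6 + 30)*11)*(12 + (6 + 30)*11) = -36319 + (36*11)*(12 + 36*11) = -36319 + 396*(12 + 396) = -36319 + 396*408 = -36319 + 161568 = 125249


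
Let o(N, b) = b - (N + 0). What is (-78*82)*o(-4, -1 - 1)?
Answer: -12792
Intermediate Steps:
o(N, b) = b - N
(-78*82)*o(-4, -1 - 1) = (-78*82)*((-1 - 1) - 1*(-4)) = -6396*(-2 + 4) = -6396*2 = -12792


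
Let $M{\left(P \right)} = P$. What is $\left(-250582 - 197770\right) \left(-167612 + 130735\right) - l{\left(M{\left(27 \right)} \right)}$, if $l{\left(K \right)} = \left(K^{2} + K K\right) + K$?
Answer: $16533875219$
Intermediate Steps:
$l{\left(K \right)} = K + 2 K^{2}$ ($l{\left(K \right)} = \left(K^{2} + K^{2}\right) + K = 2 K^{2} + K = K + 2 K^{2}$)
$\left(-250582 - 197770\right) \left(-167612 + 130735\right) - l{\left(M{\left(27 \right)} \right)} = \left(-250582 - 197770\right) \left(-167612 + 130735\right) - 27 \left(1 + 2 \cdot 27\right) = \left(-448352\right) \left(-36877\right) - 27 \left(1 + 54\right) = 16533876704 - 27 \cdot 55 = 16533876704 - 1485 = 16533875219$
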